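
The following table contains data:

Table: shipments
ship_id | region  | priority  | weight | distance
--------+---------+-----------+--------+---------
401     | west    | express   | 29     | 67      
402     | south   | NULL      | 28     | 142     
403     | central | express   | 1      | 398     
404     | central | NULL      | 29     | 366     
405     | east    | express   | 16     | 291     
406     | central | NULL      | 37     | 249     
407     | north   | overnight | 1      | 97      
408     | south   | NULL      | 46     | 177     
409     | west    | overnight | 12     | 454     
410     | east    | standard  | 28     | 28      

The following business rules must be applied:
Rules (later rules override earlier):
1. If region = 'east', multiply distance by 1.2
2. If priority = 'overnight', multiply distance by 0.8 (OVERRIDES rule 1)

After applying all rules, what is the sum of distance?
2222.6

Step 1: Rule 2 takes priority for records with priority = 'overnight'
  - 2 records: 551 × 0.8 = 440.8
Step 2: Rule 1 applies to remaining records with region = 'east'
  - 2 records: 319 × 1.2 = 382.8
Step 3: Other records unchanged: 1399
Step 4: Final sum = 440.8 + 382.8 + 1399 = 2222.6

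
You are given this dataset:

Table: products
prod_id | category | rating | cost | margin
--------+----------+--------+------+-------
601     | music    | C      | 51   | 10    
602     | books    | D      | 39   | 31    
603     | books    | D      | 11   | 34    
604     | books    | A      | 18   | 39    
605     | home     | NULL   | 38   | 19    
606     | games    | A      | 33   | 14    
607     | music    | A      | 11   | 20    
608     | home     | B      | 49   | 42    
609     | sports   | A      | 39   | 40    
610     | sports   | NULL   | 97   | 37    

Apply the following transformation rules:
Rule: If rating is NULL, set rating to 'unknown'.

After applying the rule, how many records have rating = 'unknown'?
2

Step 1: Count records where rating IS NULL
Step 2: Found 2 records with NULL rating
Step 3: These records will have rating set to 'unknown'
Step 4: Records already having rating = 'unknown': 0
Step 5: Answer: 2 + 0 = 2 records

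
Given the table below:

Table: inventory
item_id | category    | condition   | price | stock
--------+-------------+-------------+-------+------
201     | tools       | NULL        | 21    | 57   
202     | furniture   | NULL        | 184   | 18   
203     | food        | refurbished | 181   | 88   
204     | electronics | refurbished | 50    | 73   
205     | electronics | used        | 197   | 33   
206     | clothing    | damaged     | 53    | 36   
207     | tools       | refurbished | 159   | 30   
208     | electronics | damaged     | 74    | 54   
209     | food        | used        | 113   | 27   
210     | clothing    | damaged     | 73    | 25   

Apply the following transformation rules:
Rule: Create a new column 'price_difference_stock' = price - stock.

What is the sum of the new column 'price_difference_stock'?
664

Step 1: For each record, compute price - stock
Example calculations:
  21 - 57 = -36
  184 - 18 = 166
  181 - 88 = 93
  ...
Step 2: Sum all derived values
Step 3: Total = 664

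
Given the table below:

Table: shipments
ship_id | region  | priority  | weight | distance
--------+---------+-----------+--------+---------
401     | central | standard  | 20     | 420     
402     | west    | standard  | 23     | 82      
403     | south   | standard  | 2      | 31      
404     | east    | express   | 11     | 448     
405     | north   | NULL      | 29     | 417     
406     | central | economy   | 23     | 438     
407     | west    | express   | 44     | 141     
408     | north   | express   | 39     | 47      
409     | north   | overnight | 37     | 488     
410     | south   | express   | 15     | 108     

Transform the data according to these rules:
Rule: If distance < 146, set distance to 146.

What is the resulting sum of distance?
2941

Step 1: 5 records have distance < 146
Step 2: These records originally summed to 409
Step 3: After setting to minimum: 5 × 146 = 730
Step 4: Unaffected records sum: 2211
Step 5: Final sum = 730 + 2211 = 2941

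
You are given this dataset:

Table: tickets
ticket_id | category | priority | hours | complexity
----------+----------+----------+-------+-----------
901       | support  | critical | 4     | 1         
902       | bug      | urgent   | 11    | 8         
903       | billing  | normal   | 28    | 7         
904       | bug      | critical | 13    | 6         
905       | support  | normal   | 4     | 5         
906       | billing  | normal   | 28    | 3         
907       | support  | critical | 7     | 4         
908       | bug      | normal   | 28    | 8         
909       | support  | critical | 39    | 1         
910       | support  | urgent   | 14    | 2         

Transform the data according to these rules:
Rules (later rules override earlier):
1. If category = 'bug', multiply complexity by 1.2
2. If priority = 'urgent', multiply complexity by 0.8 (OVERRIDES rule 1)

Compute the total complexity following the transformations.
45.8

Step 1: Rule 2 takes priority for records with priority = 'urgent'
  - 2 records: 10 × 0.8 = 8.0
Step 2: Rule 1 applies to remaining records with category = 'bug'
  - 2 records: 14 × 1.2 = 16.8
Step 3: Other records unchanged: 21
Step 4: Final sum = 8.0 + 16.8 + 21 = 45.8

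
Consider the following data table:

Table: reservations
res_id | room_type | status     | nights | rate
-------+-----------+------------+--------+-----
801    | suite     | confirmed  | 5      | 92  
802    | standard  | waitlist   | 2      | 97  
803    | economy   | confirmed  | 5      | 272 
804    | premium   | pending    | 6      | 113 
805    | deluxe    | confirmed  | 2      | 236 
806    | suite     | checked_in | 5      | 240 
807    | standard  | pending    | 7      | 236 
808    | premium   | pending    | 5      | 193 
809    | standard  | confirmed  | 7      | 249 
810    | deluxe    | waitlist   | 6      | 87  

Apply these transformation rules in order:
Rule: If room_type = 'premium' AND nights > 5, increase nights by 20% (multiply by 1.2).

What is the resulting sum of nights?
51.2

Step 1: Find records where room_type = 'premium' AND nights > 5
Step 2: 1 records match, summing to 6
Step 3: After multiplier: 6 × 1.2 = 7.2
Step 4: Unaffected records sum: 44
Step 5: Final sum = 7.2 + 44 = 51.2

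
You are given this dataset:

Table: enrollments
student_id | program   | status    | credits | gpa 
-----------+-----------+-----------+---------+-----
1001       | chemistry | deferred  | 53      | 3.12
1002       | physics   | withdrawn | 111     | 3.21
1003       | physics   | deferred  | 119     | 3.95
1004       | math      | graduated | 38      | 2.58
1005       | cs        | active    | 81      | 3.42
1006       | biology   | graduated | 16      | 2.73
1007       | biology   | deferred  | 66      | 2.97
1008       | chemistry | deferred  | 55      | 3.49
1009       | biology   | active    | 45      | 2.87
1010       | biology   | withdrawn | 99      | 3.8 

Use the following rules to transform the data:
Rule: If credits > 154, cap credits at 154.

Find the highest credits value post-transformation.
119

Step 1: Original maximum credits = 119
Step 2: Check cap of 154 against maximum
Step 3: No records exceed the cap (max 119 <= cap 154), so no capping applies
Step 4: Maximum after transformation = 119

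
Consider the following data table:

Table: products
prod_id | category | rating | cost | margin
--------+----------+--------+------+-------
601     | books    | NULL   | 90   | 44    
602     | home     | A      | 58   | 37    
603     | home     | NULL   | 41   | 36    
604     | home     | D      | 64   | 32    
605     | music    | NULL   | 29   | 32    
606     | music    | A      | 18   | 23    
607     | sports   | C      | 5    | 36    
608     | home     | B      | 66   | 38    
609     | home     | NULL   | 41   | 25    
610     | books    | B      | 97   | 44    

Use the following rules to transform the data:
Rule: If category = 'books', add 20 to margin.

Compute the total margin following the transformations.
387

Step 1: Count records where category = 'books': 2
Step 2: Total bonus added: 2 × 20 = 40
Step 3: Original sum of margin: 347
Step 4: Final sum = 347 + 40 = 387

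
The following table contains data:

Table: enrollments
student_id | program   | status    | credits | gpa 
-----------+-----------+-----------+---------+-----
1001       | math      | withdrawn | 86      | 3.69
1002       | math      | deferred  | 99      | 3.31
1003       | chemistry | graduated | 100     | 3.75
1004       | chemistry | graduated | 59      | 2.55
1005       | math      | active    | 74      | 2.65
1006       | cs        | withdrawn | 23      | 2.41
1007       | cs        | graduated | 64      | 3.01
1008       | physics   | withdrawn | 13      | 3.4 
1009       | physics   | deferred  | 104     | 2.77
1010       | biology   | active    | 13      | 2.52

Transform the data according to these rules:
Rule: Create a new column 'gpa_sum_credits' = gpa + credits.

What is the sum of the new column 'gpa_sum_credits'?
665.06

Step 1: For each record, compute gpa + credits
Example calculations:
  3.69 + 86 = 89.69
  3.31 + 99 = 102.31
  3.75 + 100 = 103.75
  ...
Step 2: Sum all derived values
Step 3: Total = 665.06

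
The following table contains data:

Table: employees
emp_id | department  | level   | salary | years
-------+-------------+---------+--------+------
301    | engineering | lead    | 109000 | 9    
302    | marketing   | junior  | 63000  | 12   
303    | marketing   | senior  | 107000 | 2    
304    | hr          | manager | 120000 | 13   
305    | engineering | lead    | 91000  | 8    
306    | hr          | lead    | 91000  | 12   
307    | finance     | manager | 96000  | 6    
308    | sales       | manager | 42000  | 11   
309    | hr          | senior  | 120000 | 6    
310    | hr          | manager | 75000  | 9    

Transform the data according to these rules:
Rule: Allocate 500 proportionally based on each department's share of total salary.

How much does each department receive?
engineering: 109.41, finance: 52.52, hr: 222.1, marketing: 93.0, sales: 22.98

Step 1: Calculate total salary = 914000
Step 2: Calculate each department's proportion:
  engineering: 200000/914000 = 21.88% → 109.41
  finance: 96000/914000 = 10.50% → 52.52
  hr: 406000/914000 = 44.42% → 222.1
  marketing: 170000/914000 = 18.60% → 93.0
  sales: 42000/914000 = 4.60% → 22.98
Step 3: Verify: sum of allocations ≈ 500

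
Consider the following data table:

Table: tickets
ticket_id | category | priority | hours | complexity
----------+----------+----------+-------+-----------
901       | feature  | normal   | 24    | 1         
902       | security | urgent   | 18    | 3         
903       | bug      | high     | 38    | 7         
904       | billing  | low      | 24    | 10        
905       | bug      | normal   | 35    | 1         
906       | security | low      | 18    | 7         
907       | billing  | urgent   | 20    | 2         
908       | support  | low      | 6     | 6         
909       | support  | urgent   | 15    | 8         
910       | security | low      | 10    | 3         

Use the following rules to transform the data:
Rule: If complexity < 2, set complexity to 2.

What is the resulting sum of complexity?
50

Step 1: 2 records have complexity < 2
Step 2: These records originally summed to 2
Step 3: After setting to minimum: 2 × 2 = 4
Step 4: Unaffected records sum: 46
Step 5: Final sum = 4 + 46 = 50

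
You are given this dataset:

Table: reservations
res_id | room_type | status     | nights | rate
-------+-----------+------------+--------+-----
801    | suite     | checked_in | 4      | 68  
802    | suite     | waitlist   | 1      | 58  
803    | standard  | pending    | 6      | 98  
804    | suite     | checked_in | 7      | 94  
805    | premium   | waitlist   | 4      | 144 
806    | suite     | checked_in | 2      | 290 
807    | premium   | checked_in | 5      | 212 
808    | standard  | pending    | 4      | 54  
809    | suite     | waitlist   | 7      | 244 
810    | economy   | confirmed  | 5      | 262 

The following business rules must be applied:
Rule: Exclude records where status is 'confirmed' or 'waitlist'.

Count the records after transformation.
6

Step 1: Count records to exclude
  - 1 (confirmed) + 3 (waitlist) = 4 records
Step 2: Total records: 10
Step 3: Remaining = 10 - 4 = 6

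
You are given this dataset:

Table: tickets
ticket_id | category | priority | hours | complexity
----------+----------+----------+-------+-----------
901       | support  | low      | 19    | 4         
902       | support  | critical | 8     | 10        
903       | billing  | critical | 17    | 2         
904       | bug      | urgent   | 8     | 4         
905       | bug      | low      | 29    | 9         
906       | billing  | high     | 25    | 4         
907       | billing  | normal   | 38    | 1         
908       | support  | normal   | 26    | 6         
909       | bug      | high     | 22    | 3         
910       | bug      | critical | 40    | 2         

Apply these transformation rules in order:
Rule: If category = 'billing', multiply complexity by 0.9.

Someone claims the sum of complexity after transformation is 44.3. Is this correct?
Yes, the result is correct.

Step 1: Calculate the correct sum after transformation
Step 2: Apply multiplier 0.9 to records where category = 'billing'
Step 3: Correct result = 44.3
Step 4: Claimed result = 44.3
Step 5: 44.3 = 44.3 ✓
Conclusion: The claimed result is correct.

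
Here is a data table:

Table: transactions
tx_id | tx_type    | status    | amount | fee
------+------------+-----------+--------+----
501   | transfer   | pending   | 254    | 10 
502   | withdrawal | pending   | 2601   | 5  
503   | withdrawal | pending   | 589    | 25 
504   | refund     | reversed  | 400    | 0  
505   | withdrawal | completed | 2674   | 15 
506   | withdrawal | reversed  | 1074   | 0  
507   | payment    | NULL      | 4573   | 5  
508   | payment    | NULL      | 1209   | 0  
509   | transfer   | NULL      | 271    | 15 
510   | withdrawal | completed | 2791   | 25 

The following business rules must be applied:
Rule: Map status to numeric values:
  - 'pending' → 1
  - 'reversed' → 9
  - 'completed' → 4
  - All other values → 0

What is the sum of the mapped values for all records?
29

Step 1: Apply mapping to each record
Step 2: Count by status:
  'pending': 3 records × 1 = 3
  'reversed': 2 records × 9 = 18
  'completed': 2 records × 4 = 8
Step 3: Sum all mapped values = 29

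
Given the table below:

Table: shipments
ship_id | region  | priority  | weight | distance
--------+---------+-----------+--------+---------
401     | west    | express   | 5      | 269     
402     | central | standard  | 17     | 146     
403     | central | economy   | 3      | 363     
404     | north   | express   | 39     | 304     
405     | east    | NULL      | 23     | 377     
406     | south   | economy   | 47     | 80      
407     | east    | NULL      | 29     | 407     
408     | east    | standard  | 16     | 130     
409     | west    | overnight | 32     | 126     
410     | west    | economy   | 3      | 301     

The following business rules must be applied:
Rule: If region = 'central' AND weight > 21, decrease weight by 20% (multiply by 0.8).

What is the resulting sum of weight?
214

Step 1: Find records where region = 'central' AND weight > 21
Step 2: 0 records match, summing to 0
Step 3: After multiplier: 0 × 0.8 = 0.0
Step 4: Unaffected records sum: 214
Step 5: Final sum = 0.0 + 214 = 214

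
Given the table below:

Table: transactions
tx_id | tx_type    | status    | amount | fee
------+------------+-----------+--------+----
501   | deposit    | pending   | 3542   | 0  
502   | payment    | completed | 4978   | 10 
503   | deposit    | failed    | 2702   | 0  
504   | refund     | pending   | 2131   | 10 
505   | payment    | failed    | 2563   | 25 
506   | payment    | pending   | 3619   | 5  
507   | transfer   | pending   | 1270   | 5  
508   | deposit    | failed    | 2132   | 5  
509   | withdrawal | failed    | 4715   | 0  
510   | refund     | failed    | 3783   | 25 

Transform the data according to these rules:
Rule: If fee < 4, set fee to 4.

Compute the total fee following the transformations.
97

Step 1: 3 records have fee < 4
Step 2: These records originally summed to 0
Step 3: After setting to minimum: 3 × 4 = 12
Step 4: Unaffected records sum: 85
Step 5: Final sum = 12 + 85 = 97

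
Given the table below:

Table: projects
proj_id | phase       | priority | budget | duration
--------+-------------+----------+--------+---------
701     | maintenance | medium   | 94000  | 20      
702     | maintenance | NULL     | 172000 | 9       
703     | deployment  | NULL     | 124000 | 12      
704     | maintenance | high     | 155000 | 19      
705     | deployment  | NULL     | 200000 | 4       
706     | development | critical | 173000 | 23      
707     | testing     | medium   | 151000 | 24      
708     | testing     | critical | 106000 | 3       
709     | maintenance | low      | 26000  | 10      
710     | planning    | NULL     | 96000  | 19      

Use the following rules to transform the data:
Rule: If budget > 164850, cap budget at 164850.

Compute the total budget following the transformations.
1246550

Step 1: 3 records have budget > 164850
Step 2: These records originally summed to 545000
Step 3: After capping: 3 × 164850 = 494550
Step 4: Unaffected records sum: 752000
Step 5: Final sum = 494550 + 752000 = 1246550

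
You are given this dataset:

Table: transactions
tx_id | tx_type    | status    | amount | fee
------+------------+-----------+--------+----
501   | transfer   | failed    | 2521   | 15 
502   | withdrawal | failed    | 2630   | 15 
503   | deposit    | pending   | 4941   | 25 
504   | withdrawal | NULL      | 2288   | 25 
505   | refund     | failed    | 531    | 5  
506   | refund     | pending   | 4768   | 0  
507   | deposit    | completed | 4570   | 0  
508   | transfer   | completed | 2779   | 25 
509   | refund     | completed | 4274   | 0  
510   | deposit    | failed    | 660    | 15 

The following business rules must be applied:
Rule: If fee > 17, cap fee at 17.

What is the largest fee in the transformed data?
17

Step 1: Original maximum fee = 25
Step 2: Apply cap at 17
Step 3: 3 records had fee > 17 and were capped
Step 4: Maximum after transformation = 17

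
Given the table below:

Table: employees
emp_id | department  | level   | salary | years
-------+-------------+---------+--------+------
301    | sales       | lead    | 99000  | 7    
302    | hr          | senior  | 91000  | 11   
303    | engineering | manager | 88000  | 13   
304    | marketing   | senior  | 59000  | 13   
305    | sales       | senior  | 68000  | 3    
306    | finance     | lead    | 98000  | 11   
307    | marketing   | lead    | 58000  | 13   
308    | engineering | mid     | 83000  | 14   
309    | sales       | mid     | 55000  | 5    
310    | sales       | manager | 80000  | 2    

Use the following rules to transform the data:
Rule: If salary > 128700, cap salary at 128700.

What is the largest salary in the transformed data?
99000

Step 1: Original maximum salary = 99000
Step 2: Check cap of 128700 against maximum
Step 3: No records exceed the cap (max 99000 <= cap 128700), so no capping applies
Step 4: Maximum after transformation = 99000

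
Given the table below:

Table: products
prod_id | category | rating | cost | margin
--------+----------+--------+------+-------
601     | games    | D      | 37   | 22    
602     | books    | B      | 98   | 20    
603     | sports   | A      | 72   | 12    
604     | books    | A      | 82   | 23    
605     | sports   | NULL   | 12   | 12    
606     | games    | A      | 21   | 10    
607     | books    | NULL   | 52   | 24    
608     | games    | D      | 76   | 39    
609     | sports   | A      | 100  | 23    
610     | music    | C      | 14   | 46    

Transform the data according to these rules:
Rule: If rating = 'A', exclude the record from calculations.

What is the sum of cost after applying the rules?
289

Step 1: Identify records where rating = 'A'
Step 2: The excluded records sum to 275
Step 3: Original total cost = 564
Step 4: Remaining total = 564 - 275 = 289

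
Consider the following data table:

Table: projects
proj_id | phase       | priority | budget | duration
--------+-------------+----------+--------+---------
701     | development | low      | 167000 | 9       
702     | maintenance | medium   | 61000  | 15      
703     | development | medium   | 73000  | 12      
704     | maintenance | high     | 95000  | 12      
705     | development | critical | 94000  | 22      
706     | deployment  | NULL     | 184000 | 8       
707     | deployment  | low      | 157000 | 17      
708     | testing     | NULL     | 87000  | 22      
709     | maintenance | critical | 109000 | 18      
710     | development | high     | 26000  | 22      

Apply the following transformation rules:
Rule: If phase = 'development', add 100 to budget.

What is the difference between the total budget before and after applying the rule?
400

Step 1: Original sum of budget = 1053000
Step 2: 4 records have phase = 'development'
Step 3: Each affected record changes by 100
Step 4: Total change = 4 × 100 = 400
Step 5: New sum = 1053000 + 400 = 1053400
Step 6: Difference = |1053400 - 1053000| = 400
        (Sum increased by 400)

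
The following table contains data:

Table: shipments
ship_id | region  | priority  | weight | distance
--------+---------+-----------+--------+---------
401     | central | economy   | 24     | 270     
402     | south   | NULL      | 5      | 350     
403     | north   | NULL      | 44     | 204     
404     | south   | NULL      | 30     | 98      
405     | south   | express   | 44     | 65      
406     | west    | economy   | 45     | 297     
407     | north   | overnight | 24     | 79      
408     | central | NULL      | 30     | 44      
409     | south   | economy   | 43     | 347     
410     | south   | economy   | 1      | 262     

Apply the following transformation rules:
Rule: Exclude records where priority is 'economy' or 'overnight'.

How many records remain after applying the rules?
5

Step 1: Count records to exclude
  - 4 (economy) + 1 (overnight) = 5 records
Step 2: Total records: 10
Step 3: Remaining = 10 - 5 = 5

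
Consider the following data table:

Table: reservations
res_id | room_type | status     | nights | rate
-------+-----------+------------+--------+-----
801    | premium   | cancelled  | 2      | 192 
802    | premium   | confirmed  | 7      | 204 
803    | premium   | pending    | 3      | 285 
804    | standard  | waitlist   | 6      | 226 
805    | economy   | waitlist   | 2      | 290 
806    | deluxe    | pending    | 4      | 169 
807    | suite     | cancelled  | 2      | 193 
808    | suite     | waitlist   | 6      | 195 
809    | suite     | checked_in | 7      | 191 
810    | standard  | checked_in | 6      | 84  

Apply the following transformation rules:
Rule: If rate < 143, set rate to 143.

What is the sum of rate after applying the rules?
2088

Step 1: 1 records have rate < 143
Step 2: These records originally summed to 84
Step 3: After setting to minimum: 1 × 143 = 143
Step 4: Unaffected records sum: 1945
Step 5: Final sum = 143 + 1945 = 2088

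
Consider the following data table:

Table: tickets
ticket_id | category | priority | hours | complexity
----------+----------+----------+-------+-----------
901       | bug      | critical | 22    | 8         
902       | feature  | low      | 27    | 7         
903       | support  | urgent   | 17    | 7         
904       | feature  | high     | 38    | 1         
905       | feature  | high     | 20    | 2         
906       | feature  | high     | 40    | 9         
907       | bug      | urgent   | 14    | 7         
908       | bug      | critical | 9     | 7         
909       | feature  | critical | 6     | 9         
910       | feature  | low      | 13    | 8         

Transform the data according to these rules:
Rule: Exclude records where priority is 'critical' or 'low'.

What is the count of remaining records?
5

Step 1: Count records to exclude
  - 3 (critical) + 2 (low) = 5 records
Step 2: Total records: 10
Step 3: Remaining = 10 - 5 = 5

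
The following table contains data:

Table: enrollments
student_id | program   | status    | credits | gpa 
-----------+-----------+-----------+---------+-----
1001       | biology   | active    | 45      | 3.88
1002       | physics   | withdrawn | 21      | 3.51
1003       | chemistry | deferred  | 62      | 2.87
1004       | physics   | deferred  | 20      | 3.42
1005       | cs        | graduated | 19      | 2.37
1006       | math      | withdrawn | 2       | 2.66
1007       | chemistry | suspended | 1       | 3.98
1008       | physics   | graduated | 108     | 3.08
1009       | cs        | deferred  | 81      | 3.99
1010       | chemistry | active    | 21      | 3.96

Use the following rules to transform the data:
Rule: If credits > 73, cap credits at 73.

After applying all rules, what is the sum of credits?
337

Step 1: 2 records have credits > 73
Step 2: These records originally summed to 189
Step 3: After capping: 2 × 73 = 146
Step 4: Unaffected records sum: 191
Step 5: Final sum = 146 + 191 = 337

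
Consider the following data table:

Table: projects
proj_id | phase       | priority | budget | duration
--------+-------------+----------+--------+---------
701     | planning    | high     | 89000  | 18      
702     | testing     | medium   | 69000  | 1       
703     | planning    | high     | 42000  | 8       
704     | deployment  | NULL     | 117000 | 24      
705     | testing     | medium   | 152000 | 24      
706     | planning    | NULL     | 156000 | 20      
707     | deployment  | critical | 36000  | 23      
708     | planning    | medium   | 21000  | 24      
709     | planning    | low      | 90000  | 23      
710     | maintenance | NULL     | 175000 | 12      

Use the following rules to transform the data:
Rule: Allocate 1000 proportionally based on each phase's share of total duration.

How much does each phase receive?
deployment: 265.54, maintenance: 67.8, planning: 525.42, testing: 141.24

Step 1: Calculate total duration = 177
Step 2: Calculate each phase's proportion:
  deployment: 47/177 = 26.55% → 265.54
  maintenance: 12/177 = 6.78% → 67.8
  planning: 93/177 = 52.54% → 525.42
  testing: 25/177 = 14.12% → 141.24
Step 3: Verify: sum of allocations ≈ 1000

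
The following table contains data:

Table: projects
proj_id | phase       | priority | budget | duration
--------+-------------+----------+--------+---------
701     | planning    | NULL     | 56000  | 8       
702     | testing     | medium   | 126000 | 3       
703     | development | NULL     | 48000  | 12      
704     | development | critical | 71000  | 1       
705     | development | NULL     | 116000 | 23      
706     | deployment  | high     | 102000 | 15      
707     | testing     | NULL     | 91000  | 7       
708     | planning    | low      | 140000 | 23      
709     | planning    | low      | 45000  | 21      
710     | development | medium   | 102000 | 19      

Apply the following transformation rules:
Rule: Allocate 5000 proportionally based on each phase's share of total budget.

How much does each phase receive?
deployment: 568.56, development: 1878.48, planning: 1343.37, testing: 1209.59

Step 1: Calculate total budget = 897000
Step 2: Calculate each phase's proportion:
  deployment: 102000/897000 = 11.37% → 568.56
  development: 337000/897000 = 37.57% → 1878.48
  planning: 241000/897000 = 26.87% → 1343.37
  testing: 217000/897000 = 24.19% → 1209.59
Step 3: Verify: sum of allocations ≈ 5000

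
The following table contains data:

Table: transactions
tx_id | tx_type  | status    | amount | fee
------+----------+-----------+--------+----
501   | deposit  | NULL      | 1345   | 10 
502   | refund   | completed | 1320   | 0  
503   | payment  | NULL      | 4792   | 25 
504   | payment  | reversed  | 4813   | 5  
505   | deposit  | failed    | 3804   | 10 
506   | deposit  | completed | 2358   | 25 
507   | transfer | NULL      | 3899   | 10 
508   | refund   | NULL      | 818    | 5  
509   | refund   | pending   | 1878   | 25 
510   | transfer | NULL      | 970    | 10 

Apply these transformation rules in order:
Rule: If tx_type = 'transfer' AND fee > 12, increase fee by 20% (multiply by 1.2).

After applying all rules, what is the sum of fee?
125

Step 1: Find records where tx_type = 'transfer' AND fee > 12
Step 2: 0 records match, summing to 0
Step 3: After multiplier: 0 × 1.2 = 0.0
Step 4: Unaffected records sum: 125
Step 5: Final sum = 0.0 + 125 = 125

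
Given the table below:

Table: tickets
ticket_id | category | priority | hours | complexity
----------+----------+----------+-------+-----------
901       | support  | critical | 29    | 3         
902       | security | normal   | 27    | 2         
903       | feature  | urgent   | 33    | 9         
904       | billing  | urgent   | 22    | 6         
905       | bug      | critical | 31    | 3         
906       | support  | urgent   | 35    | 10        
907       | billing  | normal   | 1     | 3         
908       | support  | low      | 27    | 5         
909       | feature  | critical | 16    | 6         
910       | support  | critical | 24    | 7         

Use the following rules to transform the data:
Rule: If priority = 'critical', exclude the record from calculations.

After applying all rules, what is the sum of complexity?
35

Step 1: Identify records where priority = 'critical'
Step 2: The excluded records sum to 19
Step 3: Original total complexity = 54
Step 4: Remaining total = 54 - 19 = 35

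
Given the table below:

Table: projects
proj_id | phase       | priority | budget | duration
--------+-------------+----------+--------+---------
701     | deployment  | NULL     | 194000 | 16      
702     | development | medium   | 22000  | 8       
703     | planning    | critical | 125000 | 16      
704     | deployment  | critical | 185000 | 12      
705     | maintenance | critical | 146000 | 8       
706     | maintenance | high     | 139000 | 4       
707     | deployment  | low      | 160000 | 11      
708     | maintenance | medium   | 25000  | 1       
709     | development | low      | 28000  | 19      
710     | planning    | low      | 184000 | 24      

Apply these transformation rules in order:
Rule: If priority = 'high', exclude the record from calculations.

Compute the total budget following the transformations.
1069000

Step 1: Identify records where priority = 'high'
Step 2: The excluded records sum to 139000
Step 3: Original total budget = 1208000
Step 4: Remaining total = 1208000 - 139000 = 1069000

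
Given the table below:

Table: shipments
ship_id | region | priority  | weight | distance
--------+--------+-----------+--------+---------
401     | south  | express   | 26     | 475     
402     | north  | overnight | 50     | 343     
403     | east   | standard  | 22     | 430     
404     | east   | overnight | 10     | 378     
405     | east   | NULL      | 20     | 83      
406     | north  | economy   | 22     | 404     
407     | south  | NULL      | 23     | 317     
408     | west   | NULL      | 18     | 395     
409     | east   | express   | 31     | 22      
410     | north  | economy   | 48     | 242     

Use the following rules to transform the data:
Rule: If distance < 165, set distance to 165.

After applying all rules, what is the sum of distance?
3314

Step 1: 2 records have distance < 165
Step 2: These records originally summed to 105
Step 3: After setting to minimum: 2 × 165 = 330
Step 4: Unaffected records sum: 2984
Step 5: Final sum = 330 + 2984 = 3314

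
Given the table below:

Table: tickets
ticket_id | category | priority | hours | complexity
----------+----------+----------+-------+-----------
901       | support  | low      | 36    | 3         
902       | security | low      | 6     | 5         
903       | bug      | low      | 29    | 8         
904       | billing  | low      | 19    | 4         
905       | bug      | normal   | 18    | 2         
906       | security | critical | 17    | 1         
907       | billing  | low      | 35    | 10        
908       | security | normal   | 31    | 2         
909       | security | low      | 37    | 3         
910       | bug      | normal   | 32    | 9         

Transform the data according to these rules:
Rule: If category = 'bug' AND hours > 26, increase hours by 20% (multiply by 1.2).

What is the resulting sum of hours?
272.2

Step 1: Find records where category = 'bug' AND hours > 26
Step 2: 2 records match, summing to 61
Step 3: After multiplier: 61 × 1.2 = 73.2
Step 4: Unaffected records sum: 199
Step 5: Final sum = 73.2 + 199 = 272.2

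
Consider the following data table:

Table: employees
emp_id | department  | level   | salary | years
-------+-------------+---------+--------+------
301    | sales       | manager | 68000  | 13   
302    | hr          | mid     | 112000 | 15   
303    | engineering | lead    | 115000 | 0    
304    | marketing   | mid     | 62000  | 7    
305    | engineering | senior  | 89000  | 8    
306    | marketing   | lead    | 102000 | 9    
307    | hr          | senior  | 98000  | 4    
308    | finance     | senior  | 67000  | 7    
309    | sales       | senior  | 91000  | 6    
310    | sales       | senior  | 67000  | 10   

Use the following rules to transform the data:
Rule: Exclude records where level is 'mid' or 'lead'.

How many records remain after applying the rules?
6

Step 1: Count records to exclude
  - 2 (mid) + 2 (lead) = 4 records
Step 2: Total records: 10
Step 3: Remaining = 10 - 4 = 6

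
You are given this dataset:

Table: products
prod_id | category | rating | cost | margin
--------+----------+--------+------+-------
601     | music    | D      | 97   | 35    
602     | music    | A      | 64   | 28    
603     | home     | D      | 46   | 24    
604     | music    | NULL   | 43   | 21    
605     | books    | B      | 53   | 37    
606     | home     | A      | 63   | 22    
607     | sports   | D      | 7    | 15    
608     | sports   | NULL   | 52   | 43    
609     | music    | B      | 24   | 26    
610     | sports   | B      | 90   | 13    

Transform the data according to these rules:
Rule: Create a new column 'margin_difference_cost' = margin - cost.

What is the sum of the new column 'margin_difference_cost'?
-275

Step 1: For each record, compute margin - cost
Example calculations:
  35 - 97 = -62
  28 - 64 = -36
  24 - 46 = -22
  ...
Step 2: Sum all derived values
Step 3: Total = -275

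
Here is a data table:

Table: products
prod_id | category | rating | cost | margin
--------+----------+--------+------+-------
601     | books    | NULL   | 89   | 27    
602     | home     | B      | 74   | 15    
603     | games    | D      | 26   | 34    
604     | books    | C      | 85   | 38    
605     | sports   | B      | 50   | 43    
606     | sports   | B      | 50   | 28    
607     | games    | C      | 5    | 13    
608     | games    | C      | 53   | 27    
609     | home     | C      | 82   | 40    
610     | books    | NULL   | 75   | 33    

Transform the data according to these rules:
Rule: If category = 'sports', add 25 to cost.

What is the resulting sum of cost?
639

Step 1: Count records where category = 'sports': 2
Step 2: Total bonus added: 2 × 25 = 50
Step 3: Original sum of cost: 589
Step 4: Final sum = 589 + 50 = 639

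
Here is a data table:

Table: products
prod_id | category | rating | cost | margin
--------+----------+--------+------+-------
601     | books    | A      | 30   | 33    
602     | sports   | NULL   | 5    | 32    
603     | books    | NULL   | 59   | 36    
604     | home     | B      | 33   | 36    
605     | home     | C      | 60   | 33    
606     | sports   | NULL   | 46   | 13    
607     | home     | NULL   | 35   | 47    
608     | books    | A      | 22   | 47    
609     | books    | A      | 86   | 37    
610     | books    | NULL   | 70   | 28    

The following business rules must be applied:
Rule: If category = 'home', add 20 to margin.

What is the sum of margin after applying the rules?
402

Step 1: Count records where category = 'home': 3
Step 2: Total bonus added: 3 × 20 = 60
Step 3: Original sum of margin: 342
Step 4: Final sum = 342 + 60 = 402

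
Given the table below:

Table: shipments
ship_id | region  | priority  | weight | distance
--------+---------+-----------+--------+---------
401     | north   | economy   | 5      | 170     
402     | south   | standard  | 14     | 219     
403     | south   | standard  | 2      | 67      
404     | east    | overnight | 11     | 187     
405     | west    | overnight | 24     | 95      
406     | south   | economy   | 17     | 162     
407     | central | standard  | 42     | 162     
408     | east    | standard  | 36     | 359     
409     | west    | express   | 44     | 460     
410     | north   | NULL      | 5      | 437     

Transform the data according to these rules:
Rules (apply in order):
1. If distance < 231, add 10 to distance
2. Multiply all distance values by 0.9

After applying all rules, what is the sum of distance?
2149.2

Step 1: Apply Rule 1 - Add 10 to records with distance < 231
  - 7 records affected: 1062 + (7 × 10) = 1132
  - Unaffected records: 1256
  - Sum after Rule 1: 2388
Step 2: Apply Rule 2 - Multiply all by 0.9
  - 2388 × 0.9 = 2149.2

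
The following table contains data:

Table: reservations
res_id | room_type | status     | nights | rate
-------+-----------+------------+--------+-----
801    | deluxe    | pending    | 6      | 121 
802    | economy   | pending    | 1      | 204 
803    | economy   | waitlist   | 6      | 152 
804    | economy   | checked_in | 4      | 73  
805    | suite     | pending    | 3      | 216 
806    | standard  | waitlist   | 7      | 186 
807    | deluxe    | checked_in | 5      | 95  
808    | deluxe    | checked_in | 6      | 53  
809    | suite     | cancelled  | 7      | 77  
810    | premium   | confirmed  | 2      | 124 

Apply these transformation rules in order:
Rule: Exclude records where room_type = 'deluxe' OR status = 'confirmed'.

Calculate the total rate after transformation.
908

Step 1: Find records where room_type = 'deluxe' OR status = 'confirmed'
Step 2: 4 records match, summing to 393
Step 3: Original sum: 1301
Step 4: Remaining sum = 1301 - 393 = 908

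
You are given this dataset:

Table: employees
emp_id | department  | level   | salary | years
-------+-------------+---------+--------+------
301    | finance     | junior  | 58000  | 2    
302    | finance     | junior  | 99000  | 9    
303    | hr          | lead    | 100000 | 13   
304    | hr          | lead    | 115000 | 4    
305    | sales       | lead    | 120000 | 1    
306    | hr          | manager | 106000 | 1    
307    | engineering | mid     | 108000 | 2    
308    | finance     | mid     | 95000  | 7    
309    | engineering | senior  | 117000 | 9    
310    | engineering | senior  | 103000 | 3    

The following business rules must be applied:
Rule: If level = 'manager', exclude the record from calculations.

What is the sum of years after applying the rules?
50

Step 1: Identify records where level = 'manager'
Step 2: The excluded records sum to 1
Step 3: Original total years = 51
Step 4: Remaining total = 51 - 1 = 50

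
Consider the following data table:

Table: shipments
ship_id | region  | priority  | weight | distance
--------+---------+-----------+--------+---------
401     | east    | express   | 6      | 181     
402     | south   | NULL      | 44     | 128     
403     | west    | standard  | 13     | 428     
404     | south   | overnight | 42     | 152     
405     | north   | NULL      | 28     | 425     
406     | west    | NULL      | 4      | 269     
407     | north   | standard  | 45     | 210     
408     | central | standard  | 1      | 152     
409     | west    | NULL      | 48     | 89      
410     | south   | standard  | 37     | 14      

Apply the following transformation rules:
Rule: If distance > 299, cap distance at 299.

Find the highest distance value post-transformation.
299

Step 1: Original maximum distance = 428
Step 2: Apply cap at 299
Step 3: 2 records had distance > 299 and were capped
Step 4: Maximum after transformation = 299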